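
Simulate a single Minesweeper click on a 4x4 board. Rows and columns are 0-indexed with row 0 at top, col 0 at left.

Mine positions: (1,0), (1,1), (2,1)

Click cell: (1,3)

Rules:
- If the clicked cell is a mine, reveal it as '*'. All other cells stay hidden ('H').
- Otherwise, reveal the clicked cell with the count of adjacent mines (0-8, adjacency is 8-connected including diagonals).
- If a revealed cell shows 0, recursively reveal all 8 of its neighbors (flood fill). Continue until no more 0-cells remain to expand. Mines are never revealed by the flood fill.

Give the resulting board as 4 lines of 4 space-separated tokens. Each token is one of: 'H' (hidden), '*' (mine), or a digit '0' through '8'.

H H 1 0
H H 2 0
H H 2 0
H H 1 0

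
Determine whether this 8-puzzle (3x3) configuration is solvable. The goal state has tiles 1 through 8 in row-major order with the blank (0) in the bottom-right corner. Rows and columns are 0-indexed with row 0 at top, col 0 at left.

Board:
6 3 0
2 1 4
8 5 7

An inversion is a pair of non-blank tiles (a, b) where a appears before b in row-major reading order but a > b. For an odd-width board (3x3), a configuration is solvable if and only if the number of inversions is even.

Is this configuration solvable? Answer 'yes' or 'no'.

Answer: yes

Derivation:
Inversions (pairs i<j in row-major order where tile[i] > tile[j] > 0): 10
10 is even, so the puzzle is solvable.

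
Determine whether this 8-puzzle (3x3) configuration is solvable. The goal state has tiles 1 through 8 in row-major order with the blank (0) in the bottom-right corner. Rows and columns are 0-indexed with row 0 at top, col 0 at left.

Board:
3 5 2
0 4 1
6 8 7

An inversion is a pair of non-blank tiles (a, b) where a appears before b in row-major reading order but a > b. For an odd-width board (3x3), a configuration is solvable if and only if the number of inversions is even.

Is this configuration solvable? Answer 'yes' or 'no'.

Answer: yes

Derivation:
Inversions (pairs i<j in row-major order where tile[i] > tile[j] > 0): 8
8 is even, so the puzzle is solvable.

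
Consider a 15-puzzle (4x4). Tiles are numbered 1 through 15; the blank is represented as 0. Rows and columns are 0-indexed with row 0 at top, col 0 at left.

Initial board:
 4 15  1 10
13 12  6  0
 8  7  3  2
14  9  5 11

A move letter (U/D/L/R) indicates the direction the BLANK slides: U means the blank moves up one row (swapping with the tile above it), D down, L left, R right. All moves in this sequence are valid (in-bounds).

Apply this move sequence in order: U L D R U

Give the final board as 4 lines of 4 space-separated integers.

After move 1 (U):
 4 15  1  0
13 12  6 10
 8  7  3  2
14  9  5 11

After move 2 (L):
 4 15  0  1
13 12  6 10
 8  7  3  2
14  9  5 11

After move 3 (D):
 4 15  6  1
13 12  0 10
 8  7  3  2
14  9  5 11

After move 4 (R):
 4 15  6  1
13 12 10  0
 8  7  3  2
14  9  5 11

After move 5 (U):
 4 15  6  0
13 12 10  1
 8  7  3  2
14  9  5 11

Answer:  4 15  6  0
13 12 10  1
 8  7  3  2
14  9  5 11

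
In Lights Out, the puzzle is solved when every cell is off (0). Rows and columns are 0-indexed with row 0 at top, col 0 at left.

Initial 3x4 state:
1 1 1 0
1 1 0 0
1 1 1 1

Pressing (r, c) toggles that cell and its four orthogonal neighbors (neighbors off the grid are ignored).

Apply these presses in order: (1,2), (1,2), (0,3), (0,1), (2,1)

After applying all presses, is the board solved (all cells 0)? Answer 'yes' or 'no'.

Answer: no

Derivation:
After press 1 at (1,2):
1 1 0 0
1 0 1 1
1 1 0 1

After press 2 at (1,2):
1 1 1 0
1 1 0 0
1 1 1 1

After press 3 at (0,3):
1 1 0 1
1 1 0 1
1 1 1 1

After press 4 at (0,1):
0 0 1 1
1 0 0 1
1 1 1 1

After press 5 at (2,1):
0 0 1 1
1 1 0 1
0 0 0 1

Lights still on: 6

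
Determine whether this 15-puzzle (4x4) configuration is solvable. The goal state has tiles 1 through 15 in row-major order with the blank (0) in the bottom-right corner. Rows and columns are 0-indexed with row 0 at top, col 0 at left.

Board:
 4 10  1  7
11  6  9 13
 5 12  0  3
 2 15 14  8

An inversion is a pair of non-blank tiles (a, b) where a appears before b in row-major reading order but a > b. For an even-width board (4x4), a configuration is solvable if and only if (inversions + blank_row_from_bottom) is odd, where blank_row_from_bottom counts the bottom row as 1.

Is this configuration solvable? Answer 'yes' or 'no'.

Inversions: 42
Blank is in row 2 (0-indexed from top), which is row 2 counting from the bottom (bottom = 1).
42 + 2 = 44, which is even, so the puzzle is not solvable.

Answer: no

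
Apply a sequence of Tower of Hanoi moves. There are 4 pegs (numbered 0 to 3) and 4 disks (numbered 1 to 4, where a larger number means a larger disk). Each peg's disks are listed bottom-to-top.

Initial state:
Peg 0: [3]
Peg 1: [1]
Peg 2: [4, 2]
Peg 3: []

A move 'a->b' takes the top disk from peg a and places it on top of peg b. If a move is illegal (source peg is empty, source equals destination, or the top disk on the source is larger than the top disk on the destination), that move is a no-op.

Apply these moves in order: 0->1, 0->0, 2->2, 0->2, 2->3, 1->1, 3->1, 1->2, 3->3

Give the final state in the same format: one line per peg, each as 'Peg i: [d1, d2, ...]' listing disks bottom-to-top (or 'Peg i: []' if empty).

After move 1 (0->1):
Peg 0: [3]
Peg 1: [1]
Peg 2: [4, 2]
Peg 3: []

After move 2 (0->0):
Peg 0: [3]
Peg 1: [1]
Peg 2: [4, 2]
Peg 3: []

After move 3 (2->2):
Peg 0: [3]
Peg 1: [1]
Peg 2: [4, 2]
Peg 3: []

After move 4 (0->2):
Peg 0: [3]
Peg 1: [1]
Peg 2: [4, 2]
Peg 3: []

After move 5 (2->3):
Peg 0: [3]
Peg 1: [1]
Peg 2: [4]
Peg 3: [2]

After move 6 (1->1):
Peg 0: [3]
Peg 1: [1]
Peg 2: [4]
Peg 3: [2]

After move 7 (3->1):
Peg 0: [3]
Peg 1: [1]
Peg 2: [4]
Peg 3: [2]

After move 8 (1->2):
Peg 0: [3]
Peg 1: []
Peg 2: [4, 1]
Peg 3: [2]

After move 9 (3->3):
Peg 0: [3]
Peg 1: []
Peg 2: [4, 1]
Peg 3: [2]

Answer: Peg 0: [3]
Peg 1: []
Peg 2: [4, 1]
Peg 3: [2]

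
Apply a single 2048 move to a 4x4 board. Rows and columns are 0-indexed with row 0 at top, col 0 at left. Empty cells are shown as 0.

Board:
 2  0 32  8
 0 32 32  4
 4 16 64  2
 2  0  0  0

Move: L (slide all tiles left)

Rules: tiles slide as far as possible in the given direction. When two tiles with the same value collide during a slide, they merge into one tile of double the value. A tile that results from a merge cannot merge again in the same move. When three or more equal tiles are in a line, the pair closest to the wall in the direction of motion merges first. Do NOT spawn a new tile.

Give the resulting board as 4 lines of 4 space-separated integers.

Answer:  2 32  8  0
64  4  0  0
 4 16 64  2
 2  0  0  0

Derivation:
Slide left:
row 0: [2, 0, 32, 8] -> [2, 32, 8, 0]
row 1: [0, 32, 32, 4] -> [64, 4, 0, 0]
row 2: [4, 16, 64, 2] -> [4, 16, 64, 2]
row 3: [2, 0, 0, 0] -> [2, 0, 0, 0]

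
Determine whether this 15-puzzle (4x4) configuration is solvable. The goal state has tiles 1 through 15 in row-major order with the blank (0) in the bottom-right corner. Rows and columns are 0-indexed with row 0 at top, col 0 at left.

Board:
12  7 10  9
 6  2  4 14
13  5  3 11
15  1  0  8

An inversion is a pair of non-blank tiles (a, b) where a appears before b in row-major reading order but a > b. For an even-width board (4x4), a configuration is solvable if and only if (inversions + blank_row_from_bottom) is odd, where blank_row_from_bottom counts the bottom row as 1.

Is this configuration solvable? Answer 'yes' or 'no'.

Answer: yes

Derivation:
Inversions: 58
Blank is in row 3 (0-indexed from top), which is row 1 counting from the bottom (bottom = 1).
58 + 1 = 59, which is odd, so the puzzle is solvable.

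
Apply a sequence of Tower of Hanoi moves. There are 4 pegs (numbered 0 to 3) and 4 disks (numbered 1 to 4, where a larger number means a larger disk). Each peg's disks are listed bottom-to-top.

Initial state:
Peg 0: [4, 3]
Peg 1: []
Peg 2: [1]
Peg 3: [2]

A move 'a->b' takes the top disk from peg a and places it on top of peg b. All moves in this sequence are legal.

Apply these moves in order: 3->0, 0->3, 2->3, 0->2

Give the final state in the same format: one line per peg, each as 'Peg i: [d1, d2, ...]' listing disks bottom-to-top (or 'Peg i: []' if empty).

After move 1 (3->0):
Peg 0: [4, 3, 2]
Peg 1: []
Peg 2: [1]
Peg 3: []

After move 2 (0->3):
Peg 0: [4, 3]
Peg 1: []
Peg 2: [1]
Peg 3: [2]

After move 3 (2->3):
Peg 0: [4, 3]
Peg 1: []
Peg 2: []
Peg 3: [2, 1]

After move 4 (0->2):
Peg 0: [4]
Peg 1: []
Peg 2: [3]
Peg 3: [2, 1]

Answer: Peg 0: [4]
Peg 1: []
Peg 2: [3]
Peg 3: [2, 1]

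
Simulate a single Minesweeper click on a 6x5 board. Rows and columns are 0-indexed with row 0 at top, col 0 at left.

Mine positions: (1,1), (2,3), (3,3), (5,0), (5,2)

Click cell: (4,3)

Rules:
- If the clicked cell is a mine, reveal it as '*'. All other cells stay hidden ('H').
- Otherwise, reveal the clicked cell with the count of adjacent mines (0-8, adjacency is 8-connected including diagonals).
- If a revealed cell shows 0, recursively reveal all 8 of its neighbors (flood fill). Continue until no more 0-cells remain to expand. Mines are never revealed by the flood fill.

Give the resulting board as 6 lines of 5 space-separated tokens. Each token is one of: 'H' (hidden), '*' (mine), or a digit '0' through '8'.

H H H H H
H H H H H
H H H H H
H H H H H
H H H 2 H
H H H H H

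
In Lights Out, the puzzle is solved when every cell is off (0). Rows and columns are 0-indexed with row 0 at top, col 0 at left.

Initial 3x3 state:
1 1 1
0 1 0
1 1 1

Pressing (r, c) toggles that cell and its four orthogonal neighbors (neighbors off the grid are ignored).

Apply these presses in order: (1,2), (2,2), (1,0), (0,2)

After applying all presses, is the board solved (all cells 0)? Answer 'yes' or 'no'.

After press 1 at (1,2):
1 1 0
0 0 1
1 1 0

After press 2 at (2,2):
1 1 0
0 0 0
1 0 1

After press 3 at (1,0):
0 1 0
1 1 0
0 0 1

After press 4 at (0,2):
0 0 1
1 1 1
0 0 1

Lights still on: 5

Answer: no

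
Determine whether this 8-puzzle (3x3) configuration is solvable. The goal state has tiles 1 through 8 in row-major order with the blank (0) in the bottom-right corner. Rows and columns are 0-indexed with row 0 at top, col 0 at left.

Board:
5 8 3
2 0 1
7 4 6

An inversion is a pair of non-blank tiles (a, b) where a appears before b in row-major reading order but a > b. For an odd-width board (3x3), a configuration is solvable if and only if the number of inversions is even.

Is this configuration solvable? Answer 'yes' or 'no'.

Inversions (pairs i<j in row-major order where tile[i] > tile[j] > 0): 15
15 is odd, so the puzzle is not solvable.

Answer: no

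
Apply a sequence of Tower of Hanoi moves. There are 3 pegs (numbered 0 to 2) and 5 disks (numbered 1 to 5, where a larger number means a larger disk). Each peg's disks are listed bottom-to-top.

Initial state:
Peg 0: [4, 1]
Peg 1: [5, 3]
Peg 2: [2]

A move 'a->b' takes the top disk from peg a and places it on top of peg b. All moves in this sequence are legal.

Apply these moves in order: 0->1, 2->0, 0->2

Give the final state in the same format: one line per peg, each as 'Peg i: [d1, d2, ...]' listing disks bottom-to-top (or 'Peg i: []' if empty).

Answer: Peg 0: [4]
Peg 1: [5, 3, 1]
Peg 2: [2]

Derivation:
After move 1 (0->1):
Peg 0: [4]
Peg 1: [5, 3, 1]
Peg 2: [2]

After move 2 (2->0):
Peg 0: [4, 2]
Peg 1: [5, 3, 1]
Peg 2: []

After move 3 (0->2):
Peg 0: [4]
Peg 1: [5, 3, 1]
Peg 2: [2]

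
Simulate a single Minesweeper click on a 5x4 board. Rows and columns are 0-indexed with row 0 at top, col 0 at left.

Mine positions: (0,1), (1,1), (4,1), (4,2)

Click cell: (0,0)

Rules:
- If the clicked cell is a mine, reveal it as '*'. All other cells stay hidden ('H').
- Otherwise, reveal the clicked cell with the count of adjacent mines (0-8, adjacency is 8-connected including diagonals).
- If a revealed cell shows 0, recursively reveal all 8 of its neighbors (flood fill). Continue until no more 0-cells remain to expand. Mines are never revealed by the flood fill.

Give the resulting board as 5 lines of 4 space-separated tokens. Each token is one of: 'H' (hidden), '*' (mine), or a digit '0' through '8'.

2 H H H
H H H H
H H H H
H H H H
H H H H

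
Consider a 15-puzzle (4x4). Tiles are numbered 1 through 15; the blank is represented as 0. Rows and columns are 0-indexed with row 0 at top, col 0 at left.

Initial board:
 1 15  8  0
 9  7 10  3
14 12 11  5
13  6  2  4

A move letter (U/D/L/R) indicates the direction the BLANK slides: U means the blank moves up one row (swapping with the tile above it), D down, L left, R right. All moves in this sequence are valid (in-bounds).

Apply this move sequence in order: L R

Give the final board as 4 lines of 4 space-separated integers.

After move 1 (L):
 1 15  0  8
 9  7 10  3
14 12 11  5
13  6  2  4

After move 2 (R):
 1 15  8  0
 9  7 10  3
14 12 11  5
13  6  2  4

Answer:  1 15  8  0
 9  7 10  3
14 12 11  5
13  6  2  4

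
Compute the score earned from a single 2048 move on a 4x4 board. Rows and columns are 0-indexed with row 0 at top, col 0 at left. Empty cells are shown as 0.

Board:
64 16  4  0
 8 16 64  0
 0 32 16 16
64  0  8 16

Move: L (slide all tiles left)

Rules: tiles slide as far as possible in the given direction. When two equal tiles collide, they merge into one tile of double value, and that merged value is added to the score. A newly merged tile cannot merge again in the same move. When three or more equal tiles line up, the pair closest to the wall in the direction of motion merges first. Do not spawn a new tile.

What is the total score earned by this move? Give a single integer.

Answer: 32

Derivation:
Slide left:
row 0: [64, 16, 4, 0] -> [64, 16, 4, 0]  score +0 (running 0)
row 1: [8, 16, 64, 0] -> [8, 16, 64, 0]  score +0 (running 0)
row 2: [0, 32, 16, 16] -> [32, 32, 0, 0]  score +32 (running 32)
row 3: [64, 0, 8, 16] -> [64, 8, 16, 0]  score +0 (running 32)
Board after move:
64 16  4  0
 8 16 64  0
32 32  0  0
64  8 16  0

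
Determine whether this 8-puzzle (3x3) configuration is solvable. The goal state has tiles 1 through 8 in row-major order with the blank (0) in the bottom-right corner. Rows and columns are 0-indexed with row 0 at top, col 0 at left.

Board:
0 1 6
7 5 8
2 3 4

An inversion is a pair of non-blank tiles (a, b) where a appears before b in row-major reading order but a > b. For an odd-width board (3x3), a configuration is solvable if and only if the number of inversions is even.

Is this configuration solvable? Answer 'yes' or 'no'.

Inversions (pairs i<j in row-major order where tile[i] > tile[j] > 0): 14
14 is even, so the puzzle is solvable.

Answer: yes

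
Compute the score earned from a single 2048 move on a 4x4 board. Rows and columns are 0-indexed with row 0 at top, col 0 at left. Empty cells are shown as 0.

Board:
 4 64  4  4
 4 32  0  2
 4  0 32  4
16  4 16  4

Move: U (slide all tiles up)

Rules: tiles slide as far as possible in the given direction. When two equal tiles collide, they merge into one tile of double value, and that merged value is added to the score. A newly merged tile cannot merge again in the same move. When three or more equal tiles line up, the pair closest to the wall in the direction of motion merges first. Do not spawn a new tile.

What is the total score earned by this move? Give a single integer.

Slide up:
col 0: [4, 4, 4, 16] -> [8, 4, 16, 0]  score +8 (running 8)
col 1: [64, 32, 0, 4] -> [64, 32, 4, 0]  score +0 (running 8)
col 2: [4, 0, 32, 16] -> [4, 32, 16, 0]  score +0 (running 8)
col 3: [4, 2, 4, 4] -> [4, 2, 8, 0]  score +8 (running 16)
Board after move:
 8 64  4  4
 4 32 32  2
16  4 16  8
 0  0  0  0

Answer: 16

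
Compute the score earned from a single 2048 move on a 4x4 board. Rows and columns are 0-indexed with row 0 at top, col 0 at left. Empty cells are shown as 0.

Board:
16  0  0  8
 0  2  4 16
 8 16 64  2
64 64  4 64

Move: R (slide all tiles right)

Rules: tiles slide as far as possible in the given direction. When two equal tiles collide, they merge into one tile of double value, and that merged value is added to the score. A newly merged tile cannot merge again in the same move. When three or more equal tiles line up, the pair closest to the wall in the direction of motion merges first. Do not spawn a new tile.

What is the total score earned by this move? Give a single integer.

Answer: 128

Derivation:
Slide right:
row 0: [16, 0, 0, 8] -> [0, 0, 16, 8]  score +0 (running 0)
row 1: [0, 2, 4, 16] -> [0, 2, 4, 16]  score +0 (running 0)
row 2: [8, 16, 64, 2] -> [8, 16, 64, 2]  score +0 (running 0)
row 3: [64, 64, 4, 64] -> [0, 128, 4, 64]  score +128 (running 128)
Board after move:
  0   0  16   8
  0   2   4  16
  8  16  64   2
  0 128   4  64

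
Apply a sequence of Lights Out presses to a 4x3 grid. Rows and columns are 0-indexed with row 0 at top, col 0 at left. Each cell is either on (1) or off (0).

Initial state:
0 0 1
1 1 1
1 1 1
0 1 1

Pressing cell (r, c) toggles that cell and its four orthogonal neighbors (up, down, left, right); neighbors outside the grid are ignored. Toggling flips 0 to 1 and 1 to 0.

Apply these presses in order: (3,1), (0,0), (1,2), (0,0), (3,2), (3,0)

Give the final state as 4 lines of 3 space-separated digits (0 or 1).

After press 1 at (3,1):
0 0 1
1 1 1
1 0 1
1 0 0

After press 2 at (0,0):
1 1 1
0 1 1
1 0 1
1 0 0

After press 3 at (1,2):
1 1 0
0 0 0
1 0 0
1 0 0

After press 4 at (0,0):
0 0 0
1 0 0
1 0 0
1 0 0

After press 5 at (3,2):
0 0 0
1 0 0
1 0 1
1 1 1

After press 6 at (3,0):
0 0 0
1 0 0
0 0 1
0 0 1

Answer: 0 0 0
1 0 0
0 0 1
0 0 1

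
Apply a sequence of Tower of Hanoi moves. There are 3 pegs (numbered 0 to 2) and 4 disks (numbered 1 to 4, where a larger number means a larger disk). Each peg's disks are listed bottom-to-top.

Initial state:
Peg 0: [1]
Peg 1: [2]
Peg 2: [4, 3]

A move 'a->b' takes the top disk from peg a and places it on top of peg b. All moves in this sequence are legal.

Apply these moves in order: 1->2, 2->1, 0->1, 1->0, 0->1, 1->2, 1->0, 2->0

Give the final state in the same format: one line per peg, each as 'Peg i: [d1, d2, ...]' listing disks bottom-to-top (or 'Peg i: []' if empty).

Answer: Peg 0: [2, 1]
Peg 1: []
Peg 2: [4, 3]

Derivation:
After move 1 (1->2):
Peg 0: [1]
Peg 1: []
Peg 2: [4, 3, 2]

After move 2 (2->1):
Peg 0: [1]
Peg 1: [2]
Peg 2: [4, 3]

After move 3 (0->1):
Peg 0: []
Peg 1: [2, 1]
Peg 2: [4, 3]

After move 4 (1->0):
Peg 0: [1]
Peg 1: [2]
Peg 2: [4, 3]

After move 5 (0->1):
Peg 0: []
Peg 1: [2, 1]
Peg 2: [4, 3]

After move 6 (1->2):
Peg 0: []
Peg 1: [2]
Peg 2: [4, 3, 1]

After move 7 (1->0):
Peg 0: [2]
Peg 1: []
Peg 2: [4, 3, 1]

After move 8 (2->0):
Peg 0: [2, 1]
Peg 1: []
Peg 2: [4, 3]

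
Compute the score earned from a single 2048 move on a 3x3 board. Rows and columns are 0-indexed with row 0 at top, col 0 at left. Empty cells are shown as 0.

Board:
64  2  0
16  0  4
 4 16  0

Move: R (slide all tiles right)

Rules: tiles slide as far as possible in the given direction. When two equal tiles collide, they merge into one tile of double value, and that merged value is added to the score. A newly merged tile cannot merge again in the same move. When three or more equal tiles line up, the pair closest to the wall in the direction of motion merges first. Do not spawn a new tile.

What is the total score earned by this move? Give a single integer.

Slide right:
row 0: [64, 2, 0] -> [0, 64, 2]  score +0 (running 0)
row 1: [16, 0, 4] -> [0, 16, 4]  score +0 (running 0)
row 2: [4, 16, 0] -> [0, 4, 16]  score +0 (running 0)
Board after move:
 0 64  2
 0 16  4
 0  4 16

Answer: 0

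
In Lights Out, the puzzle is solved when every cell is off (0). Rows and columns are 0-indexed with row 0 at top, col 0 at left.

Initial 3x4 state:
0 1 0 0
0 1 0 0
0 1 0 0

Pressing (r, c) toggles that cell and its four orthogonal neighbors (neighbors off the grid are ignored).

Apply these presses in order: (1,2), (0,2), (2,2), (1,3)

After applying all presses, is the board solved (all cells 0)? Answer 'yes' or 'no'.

After press 1 at (1,2):
0 1 1 0
0 0 1 1
0 1 1 0

After press 2 at (0,2):
0 0 0 1
0 0 0 1
0 1 1 0

After press 3 at (2,2):
0 0 0 1
0 0 1 1
0 0 0 1

After press 4 at (1,3):
0 0 0 0
0 0 0 0
0 0 0 0

Lights still on: 0

Answer: yes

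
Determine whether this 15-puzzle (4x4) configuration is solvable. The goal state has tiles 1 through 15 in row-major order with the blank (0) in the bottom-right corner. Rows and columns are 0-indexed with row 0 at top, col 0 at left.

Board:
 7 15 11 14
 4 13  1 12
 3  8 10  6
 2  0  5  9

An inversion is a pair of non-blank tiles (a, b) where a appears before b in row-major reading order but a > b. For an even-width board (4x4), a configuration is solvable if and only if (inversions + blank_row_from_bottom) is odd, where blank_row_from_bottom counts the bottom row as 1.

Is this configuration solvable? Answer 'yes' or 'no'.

Inversions: 68
Blank is in row 3 (0-indexed from top), which is row 1 counting from the bottom (bottom = 1).
68 + 1 = 69, which is odd, so the puzzle is solvable.

Answer: yes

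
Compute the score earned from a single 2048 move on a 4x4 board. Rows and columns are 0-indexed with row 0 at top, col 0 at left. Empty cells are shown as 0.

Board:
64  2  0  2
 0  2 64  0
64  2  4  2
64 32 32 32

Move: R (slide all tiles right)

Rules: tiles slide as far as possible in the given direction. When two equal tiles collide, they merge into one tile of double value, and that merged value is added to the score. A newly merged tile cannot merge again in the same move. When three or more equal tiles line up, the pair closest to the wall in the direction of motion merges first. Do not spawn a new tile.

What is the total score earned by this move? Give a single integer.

Answer: 68

Derivation:
Slide right:
row 0: [64, 2, 0, 2] -> [0, 0, 64, 4]  score +4 (running 4)
row 1: [0, 2, 64, 0] -> [0, 0, 2, 64]  score +0 (running 4)
row 2: [64, 2, 4, 2] -> [64, 2, 4, 2]  score +0 (running 4)
row 3: [64, 32, 32, 32] -> [0, 64, 32, 64]  score +64 (running 68)
Board after move:
 0  0 64  4
 0  0  2 64
64  2  4  2
 0 64 32 64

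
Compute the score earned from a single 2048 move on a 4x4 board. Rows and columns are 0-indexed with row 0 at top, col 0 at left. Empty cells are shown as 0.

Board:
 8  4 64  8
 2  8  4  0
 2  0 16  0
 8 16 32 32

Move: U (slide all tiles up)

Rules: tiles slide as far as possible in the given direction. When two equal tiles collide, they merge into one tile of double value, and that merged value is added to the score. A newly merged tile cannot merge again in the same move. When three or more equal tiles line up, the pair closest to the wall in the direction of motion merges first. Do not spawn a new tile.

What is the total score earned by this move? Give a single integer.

Slide up:
col 0: [8, 2, 2, 8] -> [8, 4, 8, 0]  score +4 (running 4)
col 1: [4, 8, 0, 16] -> [4, 8, 16, 0]  score +0 (running 4)
col 2: [64, 4, 16, 32] -> [64, 4, 16, 32]  score +0 (running 4)
col 3: [8, 0, 0, 32] -> [8, 32, 0, 0]  score +0 (running 4)
Board after move:
 8  4 64  8
 4  8  4 32
 8 16 16  0
 0  0 32  0

Answer: 4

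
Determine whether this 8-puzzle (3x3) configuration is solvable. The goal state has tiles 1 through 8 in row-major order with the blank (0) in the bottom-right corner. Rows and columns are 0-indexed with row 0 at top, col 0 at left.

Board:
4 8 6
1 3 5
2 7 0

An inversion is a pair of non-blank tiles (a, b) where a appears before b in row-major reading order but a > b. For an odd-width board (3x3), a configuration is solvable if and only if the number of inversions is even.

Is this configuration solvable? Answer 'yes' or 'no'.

Answer: no

Derivation:
Inversions (pairs i<j in row-major order where tile[i] > tile[j] > 0): 15
15 is odd, so the puzzle is not solvable.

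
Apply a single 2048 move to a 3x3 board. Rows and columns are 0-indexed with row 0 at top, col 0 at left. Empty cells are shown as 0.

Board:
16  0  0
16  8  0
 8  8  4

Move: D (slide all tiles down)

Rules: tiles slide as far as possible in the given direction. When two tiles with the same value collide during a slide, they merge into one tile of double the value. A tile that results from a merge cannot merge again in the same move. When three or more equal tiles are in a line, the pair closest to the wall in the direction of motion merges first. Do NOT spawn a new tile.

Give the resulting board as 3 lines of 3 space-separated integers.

Answer:  0  0  0
32  0  0
 8 16  4

Derivation:
Slide down:
col 0: [16, 16, 8] -> [0, 32, 8]
col 1: [0, 8, 8] -> [0, 0, 16]
col 2: [0, 0, 4] -> [0, 0, 4]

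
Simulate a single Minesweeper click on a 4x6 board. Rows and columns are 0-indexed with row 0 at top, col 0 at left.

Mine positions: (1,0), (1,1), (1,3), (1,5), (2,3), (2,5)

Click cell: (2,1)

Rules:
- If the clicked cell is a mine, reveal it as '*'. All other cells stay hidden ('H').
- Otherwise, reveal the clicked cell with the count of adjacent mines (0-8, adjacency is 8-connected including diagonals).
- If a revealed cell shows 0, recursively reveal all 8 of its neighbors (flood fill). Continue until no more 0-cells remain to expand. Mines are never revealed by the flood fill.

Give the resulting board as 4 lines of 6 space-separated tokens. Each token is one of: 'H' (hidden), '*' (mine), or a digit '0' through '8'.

H H H H H H
H H H H H H
H 2 H H H H
H H H H H H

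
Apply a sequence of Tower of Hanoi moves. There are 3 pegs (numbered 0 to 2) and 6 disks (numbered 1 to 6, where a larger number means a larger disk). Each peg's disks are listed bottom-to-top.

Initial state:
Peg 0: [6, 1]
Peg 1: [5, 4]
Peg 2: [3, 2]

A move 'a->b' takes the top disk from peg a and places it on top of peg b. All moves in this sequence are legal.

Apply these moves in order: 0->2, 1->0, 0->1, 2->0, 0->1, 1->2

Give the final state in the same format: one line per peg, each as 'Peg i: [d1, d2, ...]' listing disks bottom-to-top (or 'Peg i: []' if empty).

After move 1 (0->2):
Peg 0: [6]
Peg 1: [5, 4]
Peg 2: [3, 2, 1]

After move 2 (1->0):
Peg 0: [6, 4]
Peg 1: [5]
Peg 2: [3, 2, 1]

After move 3 (0->1):
Peg 0: [6]
Peg 1: [5, 4]
Peg 2: [3, 2, 1]

After move 4 (2->0):
Peg 0: [6, 1]
Peg 1: [5, 4]
Peg 2: [3, 2]

After move 5 (0->1):
Peg 0: [6]
Peg 1: [5, 4, 1]
Peg 2: [3, 2]

After move 6 (1->2):
Peg 0: [6]
Peg 1: [5, 4]
Peg 2: [3, 2, 1]

Answer: Peg 0: [6]
Peg 1: [5, 4]
Peg 2: [3, 2, 1]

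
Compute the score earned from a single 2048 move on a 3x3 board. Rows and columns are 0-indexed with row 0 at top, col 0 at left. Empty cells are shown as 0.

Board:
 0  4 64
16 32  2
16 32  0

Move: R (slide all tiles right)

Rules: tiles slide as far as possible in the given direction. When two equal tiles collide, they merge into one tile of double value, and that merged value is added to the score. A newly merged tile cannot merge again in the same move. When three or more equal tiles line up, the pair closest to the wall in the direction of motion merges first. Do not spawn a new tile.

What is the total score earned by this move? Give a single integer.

Slide right:
row 0: [0, 4, 64] -> [0, 4, 64]  score +0 (running 0)
row 1: [16, 32, 2] -> [16, 32, 2]  score +0 (running 0)
row 2: [16, 32, 0] -> [0, 16, 32]  score +0 (running 0)
Board after move:
 0  4 64
16 32  2
 0 16 32

Answer: 0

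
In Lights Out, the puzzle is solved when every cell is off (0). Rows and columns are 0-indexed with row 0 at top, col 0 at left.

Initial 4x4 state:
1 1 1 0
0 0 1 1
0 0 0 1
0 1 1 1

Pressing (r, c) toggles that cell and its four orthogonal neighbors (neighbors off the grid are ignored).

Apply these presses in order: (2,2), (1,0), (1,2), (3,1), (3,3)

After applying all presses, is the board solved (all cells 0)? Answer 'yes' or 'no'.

Answer: no

Derivation:
After press 1 at (2,2):
1 1 1 0
0 0 0 1
0 1 1 0
0 1 0 1

After press 2 at (1,0):
0 1 1 0
1 1 0 1
1 1 1 0
0 1 0 1

After press 3 at (1,2):
0 1 0 0
1 0 1 0
1 1 0 0
0 1 0 1

After press 4 at (3,1):
0 1 0 0
1 0 1 0
1 0 0 0
1 0 1 1

After press 5 at (3,3):
0 1 0 0
1 0 1 0
1 0 0 1
1 0 0 0

Lights still on: 6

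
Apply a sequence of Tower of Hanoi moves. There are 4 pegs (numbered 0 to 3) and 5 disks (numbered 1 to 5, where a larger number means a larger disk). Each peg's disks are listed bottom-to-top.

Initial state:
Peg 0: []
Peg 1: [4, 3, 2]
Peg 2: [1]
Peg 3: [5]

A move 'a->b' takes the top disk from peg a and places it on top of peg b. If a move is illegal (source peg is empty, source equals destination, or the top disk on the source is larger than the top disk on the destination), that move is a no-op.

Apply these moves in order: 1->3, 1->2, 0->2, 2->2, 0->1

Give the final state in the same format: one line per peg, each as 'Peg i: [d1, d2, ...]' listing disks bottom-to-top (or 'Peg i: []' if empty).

Answer: Peg 0: []
Peg 1: [4, 3]
Peg 2: [1]
Peg 3: [5, 2]

Derivation:
After move 1 (1->3):
Peg 0: []
Peg 1: [4, 3]
Peg 2: [1]
Peg 3: [5, 2]

After move 2 (1->2):
Peg 0: []
Peg 1: [4, 3]
Peg 2: [1]
Peg 3: [5, 2]

After move 3 (0->2):
Peg 0: []
Peg 1: [4, 3]
Peg 2: [1]
Peg 3: [5, 2]

After move 4 (2->2):
Peg 0: []
Peg 1: [4, 3]
Peg 2: [1]
Peg 3: [5, 2]

After move 5 (0->1):
Peg 0: []
Peg 1: [4, 3]
Peg 2: [1]
Peg 3: [5, 2]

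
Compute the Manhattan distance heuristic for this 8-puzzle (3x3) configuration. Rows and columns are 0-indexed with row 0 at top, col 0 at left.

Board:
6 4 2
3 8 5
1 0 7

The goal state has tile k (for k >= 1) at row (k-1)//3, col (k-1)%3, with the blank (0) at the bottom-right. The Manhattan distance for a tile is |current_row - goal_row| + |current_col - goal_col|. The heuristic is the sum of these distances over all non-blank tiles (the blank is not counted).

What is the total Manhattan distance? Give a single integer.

Tile 6: at (0,0), goal (1,2), distance |0-1|+|0-2| = 3
Tile 4: at (0,1), goal (1,0), distance |0-1|+|1-0| = 2
Tile 2: at (0,2), goal (0,1), distance |0-0|+|2-1| = 1
Tile 3: at (1,0), goal (0,2), distance |1-0|+|0-2| = 3
Tile 8: at (1,1), goal (2,1), distance |1-2|+|1-1| = 1
Tile 5: at (1,2), goal (1,1), distance |1-1|+|2-1| = 1
Tile 1: at (2,0), goal (0,0), distance |2-0|+|0-0| = 2
Tile 7: at (2,2), goal (2,0), distance |2-2|+|2-0| = 2
Sum: 3 + 2 + 1 + 3 + 1 + 1 + 2 + 2 = 15

Answer: 15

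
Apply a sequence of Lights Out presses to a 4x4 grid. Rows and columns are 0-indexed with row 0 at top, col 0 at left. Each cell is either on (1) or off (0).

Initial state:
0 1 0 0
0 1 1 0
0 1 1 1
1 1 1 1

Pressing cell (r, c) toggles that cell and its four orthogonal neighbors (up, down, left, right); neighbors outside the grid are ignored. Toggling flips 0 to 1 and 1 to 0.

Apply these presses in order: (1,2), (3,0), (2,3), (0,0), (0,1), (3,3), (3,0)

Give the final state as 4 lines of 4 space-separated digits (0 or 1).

After press 1 at (1,2):
0 1 1 0
0 0 0 1
0 1 0 1
1 1 1 1

After press 2 at (3,0):
0 1 1 0
0 0 0 1
1 1 0 1
0 0 1 1

After press 3 at (2,3):
0 1 1 0
0 0 0 0
1 1 1 0
0 0 1 0

After press 4 at (0,0):
1 0 1 0
1 0 0 0
1 1 1 0
0 0 1 0

After press 5 at (0,1):
0 1 0 0
1 1 0 0
1 1 1 0
0 0 1 0

After press 6 at (3,3):
0 1 0 0
1 1 0 0
1 1 1 1
0 0 0 1

After press 7 at (3,0):
0 1 0 0
1 1 0 0
0 1 1 1
1 1 0 1

Answer: 0 1 0 0
1 1 0 0
0 1 1 1
1 1 0 1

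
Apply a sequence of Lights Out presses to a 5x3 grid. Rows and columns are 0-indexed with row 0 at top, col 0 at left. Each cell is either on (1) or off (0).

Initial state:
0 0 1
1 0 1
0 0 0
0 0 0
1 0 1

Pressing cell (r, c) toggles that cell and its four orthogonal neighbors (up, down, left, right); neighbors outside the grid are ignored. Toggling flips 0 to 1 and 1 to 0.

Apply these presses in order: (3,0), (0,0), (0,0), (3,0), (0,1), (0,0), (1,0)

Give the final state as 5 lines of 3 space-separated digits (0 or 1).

Answer: 1 0 0
1 0 1
1 0 0
0 0 0
1 0 1

Derivation:
After press 1 at (3,0):
0 0 1
1 0 1
1 0 0
1 1 0
0 0 1

After press 2 at (0,0):
1 1 1
0 0 1
1 0 0
1 1 0
0 0 1

After press 3 at (0,0):
0 0 1
1 0 1
1 0 0
1 1 0
0 0 1

After press 4 at (3,0):
0 0 1
1 0 1
0 0 0
0 0 0
1 0 1

After press 5 at (0,1):
1 1 0
1 1 1
0 0 0
0 0 0
1 0 1

After press 6 at (0,0):
0 0 0
0 1 1
0 0 0
0 0 0
1 0 1

After press 7 at (1,0):
1 0 0
1 0 1
1 0 0
0 0 0
1 0 1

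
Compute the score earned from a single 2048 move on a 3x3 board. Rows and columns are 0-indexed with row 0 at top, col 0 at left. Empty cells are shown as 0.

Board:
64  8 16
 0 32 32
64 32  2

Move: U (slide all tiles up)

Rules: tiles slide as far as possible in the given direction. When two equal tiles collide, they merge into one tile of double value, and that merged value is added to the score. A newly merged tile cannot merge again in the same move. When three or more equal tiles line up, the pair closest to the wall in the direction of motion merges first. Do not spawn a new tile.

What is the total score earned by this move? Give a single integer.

Slide up:
col 0: [64, 0, 64] -> [128, 0, 0]  score +128 (running 128)
col 1: [8, 32, 32] -> [8, 64, 0]  score +64 (running 192)
col 2: [16, 32, 2] -> [16, 32, 2]  score +0 (running 192)
Board after move:
128   8  16
  0  64  32
  0   0   2

Answer: 192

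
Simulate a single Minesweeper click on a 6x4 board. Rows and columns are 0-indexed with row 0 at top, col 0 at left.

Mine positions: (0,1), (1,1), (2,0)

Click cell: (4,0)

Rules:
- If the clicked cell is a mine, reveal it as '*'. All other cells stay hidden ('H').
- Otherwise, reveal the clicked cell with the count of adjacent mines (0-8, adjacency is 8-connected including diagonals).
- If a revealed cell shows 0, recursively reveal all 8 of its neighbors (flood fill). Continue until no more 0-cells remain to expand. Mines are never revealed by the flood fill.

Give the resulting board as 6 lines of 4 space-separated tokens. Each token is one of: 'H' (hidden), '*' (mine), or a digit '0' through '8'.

H H 2 0
H H 2 0
H 2 1 0
1 1 0 0
0 0 0 0
0 0 0 0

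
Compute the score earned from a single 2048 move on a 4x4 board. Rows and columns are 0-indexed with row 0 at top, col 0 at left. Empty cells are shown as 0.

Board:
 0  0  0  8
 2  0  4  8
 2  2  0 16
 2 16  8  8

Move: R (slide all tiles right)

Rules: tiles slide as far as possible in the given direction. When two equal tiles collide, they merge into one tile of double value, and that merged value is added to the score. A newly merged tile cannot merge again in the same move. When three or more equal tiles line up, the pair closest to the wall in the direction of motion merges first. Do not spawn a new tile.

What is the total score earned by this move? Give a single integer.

Answer: 20

Derivation:
Slide right:
row 0: [0, 0, 0, 8] -> [0, 0, 0, 8]  score +0 (running 0)
row 1: [2, 0, 4, 8] -> [0, 2, 4, 8]  score +0 (running 0)
row 2: [2, 2, 0, 16] -> [0, 0, 4, 16]  score +4 (running 4)
row 3: [2, 16, 8, 8] -> [0, 2, 16, 16]  score +16 (running 20)
Board after move:
 0  0  0  8
 0  2  4  8
 0  0  4 16
 0  2 16 16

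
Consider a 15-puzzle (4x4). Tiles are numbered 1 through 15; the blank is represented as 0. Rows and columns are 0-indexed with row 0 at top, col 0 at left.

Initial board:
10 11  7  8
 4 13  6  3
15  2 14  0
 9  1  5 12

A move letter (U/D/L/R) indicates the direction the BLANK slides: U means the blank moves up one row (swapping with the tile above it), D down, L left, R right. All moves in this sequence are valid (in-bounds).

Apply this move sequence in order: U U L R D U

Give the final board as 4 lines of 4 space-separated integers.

After move 1 (U):
10 11  7  8
 4 13  6  0
15  2 14  3
 9  1  5 12

After move 2 (U):
10 11  7  0
 4 13  6  8
15  2 14  3
 9  1  5 12

After move 3 (L):
10 11  0  7
 4 13  6  8
15  2 14  3
 9  1  5 12

After move 4 (R):
10 11  7  0
 4 13  6  8
15  2 14  3
 9  1  5 12

After move 5 (D):
10 11  7  8
 4 13  6  0
15  2 14  3
 9  1  5 12

After move 6 (U):
10 11  7  0
 4 13  6  8
15  2 14  3
 9  1  5 12

Answer: 10 11  7  0
 4 13  6  8
15  2 14  3
 9  1  5 12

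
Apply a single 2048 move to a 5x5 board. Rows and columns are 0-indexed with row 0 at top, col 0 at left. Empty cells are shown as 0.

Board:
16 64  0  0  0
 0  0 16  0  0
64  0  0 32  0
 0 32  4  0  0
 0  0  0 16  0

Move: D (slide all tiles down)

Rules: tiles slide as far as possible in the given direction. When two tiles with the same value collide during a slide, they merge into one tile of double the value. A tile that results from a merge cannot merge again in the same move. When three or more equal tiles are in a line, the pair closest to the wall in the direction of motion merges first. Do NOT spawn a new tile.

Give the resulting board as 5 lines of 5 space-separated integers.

Answer:  0  0  0  0  0
 0  0  0  0  0
 0  0  0  0  0
16 64 16 32  0
64 32  4 16  0

Derivation:
Slide down:
col 0: [16, 0, 64, 0, 0] -> [0, 0, 0, 16, 64]
col 1: [64, 0, 0, 32, 0] -> [0, 0, 0, 64, 32]
col 2: [0, 16, 0, 4, 0] -> [0, 0, 0, 16, 4]
col 3: [0, 0, 32, 0, 16] -> [0, 0, 0, 32, 16]
col 4: [0, 0, 0, 0, 0] -> [0, 0, 0, 0, 0]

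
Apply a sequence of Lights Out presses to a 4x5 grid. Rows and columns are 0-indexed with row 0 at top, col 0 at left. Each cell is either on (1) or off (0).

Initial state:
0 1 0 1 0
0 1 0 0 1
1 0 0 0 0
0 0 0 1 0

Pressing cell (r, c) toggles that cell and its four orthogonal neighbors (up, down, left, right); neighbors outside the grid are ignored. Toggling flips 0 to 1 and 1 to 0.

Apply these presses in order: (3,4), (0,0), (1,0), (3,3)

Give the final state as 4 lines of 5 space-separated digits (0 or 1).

Answer: 0 0 0 1 0
0 0 0 0 1
0 0 0 1 1
0 0 1 1 0

Derivation:
After press 1 at (3,4):
0 1 0 1 0
0 1 0 0 1
1 0 0 0 1
0 0 0 0 1

After press 2 at (0,0):
1 0 0 1 0
1 1 0 0 1
1 0 0 0 1
0 0 0 0 1

After press 3 at (1,0):
0 0 0 1 0
0 0 0 0 1
0 0 0 0 1
0 0 0 0 1

After press 4 at (3,3):
0 0 0 1 0
0 0 0 0 1
0 0 0 1 1
0 0 1 1 0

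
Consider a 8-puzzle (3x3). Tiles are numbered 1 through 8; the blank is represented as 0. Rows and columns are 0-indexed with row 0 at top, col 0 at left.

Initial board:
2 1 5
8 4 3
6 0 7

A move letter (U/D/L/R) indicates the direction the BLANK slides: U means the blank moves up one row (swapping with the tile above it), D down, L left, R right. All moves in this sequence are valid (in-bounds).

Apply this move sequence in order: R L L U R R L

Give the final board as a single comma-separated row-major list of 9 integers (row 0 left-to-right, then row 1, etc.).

Answer: 2, 1, 5, 4, 0, 3, 8, 6, 7

Derivation:
After move 1 (R):
2 1 5
8 4 3
6 7 0

After move 2 (L):
2 1 5
8 4 3
6 0 7

After move 3 (L):
2 1 5
8 4 3
0 6 7

After move 4 (U):
2 1 5
0 4 3
8 6 7

After move 5 (R):
2 1 5
4 0 3
8 6 7

After move 6 (R):
2 1 5
4 3 0
8 6 7

After move 7 (L):
2 1 5
4 0 3
8 6 7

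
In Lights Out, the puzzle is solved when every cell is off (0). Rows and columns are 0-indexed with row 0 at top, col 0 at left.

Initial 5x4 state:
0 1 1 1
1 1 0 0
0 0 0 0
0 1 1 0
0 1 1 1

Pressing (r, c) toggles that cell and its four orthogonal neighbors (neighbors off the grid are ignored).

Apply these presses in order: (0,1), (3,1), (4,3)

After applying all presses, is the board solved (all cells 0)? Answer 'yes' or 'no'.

Answer: no

Derivation:
After press 1 at (0,1):
1 0 0 1
1 0 0 0
0 0 0 0
0 1 1 0
0 1 1 1

After press 2 at (3,1):
1 0 0 1
1 0 0 0
0 1 0 0
1 0 0 0
0 0 1 1

After press 3 at (4,3):
1 0 0 1
1 0 0 0
0 1 0 0
1 0 0 1
0 0 0 0

Lights still on: 6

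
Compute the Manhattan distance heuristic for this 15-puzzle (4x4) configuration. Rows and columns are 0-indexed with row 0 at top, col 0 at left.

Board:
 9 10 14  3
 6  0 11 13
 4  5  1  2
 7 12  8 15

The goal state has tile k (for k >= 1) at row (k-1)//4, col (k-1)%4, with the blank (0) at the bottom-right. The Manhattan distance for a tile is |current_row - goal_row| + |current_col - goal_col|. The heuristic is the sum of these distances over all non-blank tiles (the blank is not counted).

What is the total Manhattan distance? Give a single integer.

Answer: 42

Derivation:
Tile 9: at (0,0), goal (2,0), distance |0-2|+|0-0| = 2
Tile 10: at (0,1), goal (2,1), distance |0-2|+|1-1| = 2
Tile 14: at (0,2), goal (3,1), distance |0-3|+|2-1| = 4
Tile 3: at (0,3), goal (0,2), distance |0-0|+|3-2| = 1
Tile 6: at (1,0), goal (1,1), distance |1-1|+|0-1| = 1
Tile 11: at (1,2), goal (2,2), distance |1-2|+|2-2| = 1
Tile 13: at (1,3), goal (3,0), distance |1-3|+|3-0| = 5
Tile 4: at (2,0), goal (0,3), distance |2-0|+|0-3| = 5
Tile 5: at (2,1), goal (1,0), distance |2-1|+|1-0| = 2
Tile 1: at (2,2), goal (0,0), distance |2-0|+|2-0| = 4
Tile 2: at (2,3), goal (0,1), distance |2-0|+|3-1| = 4
Tile 7: at (3,0), goal (1,2), distance |3-1|+|0-2| = 4
Tile 12: at (3,1), goal (2,3), distance |3-2|+|1-3| = 3
Tile 8: at (3,2), goal (1,3), distance |3-1|+|2-3| = 3
Tile 15: at (3,3), goal (3,2), distance |3-3|+|3-2| = 1
Sum: 2 + 2 + 4 + 1 + 1 + 1 + 5 + 5 + 2 + 4 + 4 + 4 + 3 + 3 + 1 = 42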